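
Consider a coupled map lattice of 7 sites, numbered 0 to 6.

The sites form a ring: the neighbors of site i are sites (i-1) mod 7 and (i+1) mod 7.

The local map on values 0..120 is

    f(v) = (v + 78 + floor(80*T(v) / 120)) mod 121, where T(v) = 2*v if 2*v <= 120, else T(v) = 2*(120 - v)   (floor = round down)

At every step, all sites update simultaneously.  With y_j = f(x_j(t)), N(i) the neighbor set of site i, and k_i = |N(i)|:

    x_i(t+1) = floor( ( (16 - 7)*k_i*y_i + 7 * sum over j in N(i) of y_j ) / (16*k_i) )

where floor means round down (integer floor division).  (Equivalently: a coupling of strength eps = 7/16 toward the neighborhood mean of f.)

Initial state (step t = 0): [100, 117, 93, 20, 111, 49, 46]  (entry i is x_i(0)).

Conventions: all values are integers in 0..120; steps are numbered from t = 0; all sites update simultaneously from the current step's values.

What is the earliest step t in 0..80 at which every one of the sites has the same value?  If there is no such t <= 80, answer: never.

Simulating step by step:
t=0: [100, 117, 93, 20, 111, 49, 46]  (not all equal)
t=1: [77, 80, 66, 38, 61, 71, 69]  (not all equal)
t=2: [91, 91, 82, 67, 84, 93, 93]  (not all equal)
t=3: [86, 86, 89, 91, 89, 86, 86]  (not all equal)
t=4: [88, 87, 87, 86, 87, 87, 88]  (not all equal)
t=5: [87, 87, 88, 88, 88, 87, 87]  (not all equal)
t=6: [88, 87, 87, 87, 87, 87, 88]  (not all equal)
t=7: [87, 87, 88, 88, 88, 87, 87]  (not all equal)

Answer: never
Key observation: The state at step 5 reappears at step 7 — the system is in a cycle of period 2 from step 5 on.  No step 0..7 is synchronized, and the cycle repeats forever, so no step up to 80 (or ever) has all sites equal.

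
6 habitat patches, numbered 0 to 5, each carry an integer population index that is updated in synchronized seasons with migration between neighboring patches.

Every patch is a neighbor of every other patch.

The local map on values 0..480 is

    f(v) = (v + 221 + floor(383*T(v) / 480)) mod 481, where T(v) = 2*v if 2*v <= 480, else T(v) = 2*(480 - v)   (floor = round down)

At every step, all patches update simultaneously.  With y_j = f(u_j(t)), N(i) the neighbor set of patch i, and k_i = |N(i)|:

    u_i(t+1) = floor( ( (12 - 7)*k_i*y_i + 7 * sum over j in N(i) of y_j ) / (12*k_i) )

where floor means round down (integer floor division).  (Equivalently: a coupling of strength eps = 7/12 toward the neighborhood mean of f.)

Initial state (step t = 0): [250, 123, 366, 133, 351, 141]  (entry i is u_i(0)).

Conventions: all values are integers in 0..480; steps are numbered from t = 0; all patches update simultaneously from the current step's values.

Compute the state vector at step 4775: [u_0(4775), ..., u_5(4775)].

Answer: [317, 317, 317, 317, 317, 317]
Key observation: The state at step 9, [317, 317, 317, 317, 317, 317], reappears at step 10: the system is in a cycle of period 1 from step 9 on.  Therefore the state at step 4775 equals the state at step 9 + ((4775 - 9) mod 1) = 9, which is [317, 317, 317, 317, 317, 317].

Derivation:
t=0: [250, 123, 366, 133, 351, 141]
t=1: [245, 156, 224, 164, 227, 170]
t=2: [283, 218, 271, 224, 273, 229]
t=3: [332, 322, 334, 327, 334, 331]
t=4: [308, 310, 307, 309, 307, 308]
t=5: [322, 321, 322, 321, 322, 322]
t=6: [314, 314, 314, 314, 314, 314]
t=7: [318, 318, 318, 318, 318, 318]
t=8: [316, 316, 316, 316, 316, 316]
t=9: [317, 317, 317, 317, 317, 317]
t=10: [317, 317, 317, 317, 317, 317]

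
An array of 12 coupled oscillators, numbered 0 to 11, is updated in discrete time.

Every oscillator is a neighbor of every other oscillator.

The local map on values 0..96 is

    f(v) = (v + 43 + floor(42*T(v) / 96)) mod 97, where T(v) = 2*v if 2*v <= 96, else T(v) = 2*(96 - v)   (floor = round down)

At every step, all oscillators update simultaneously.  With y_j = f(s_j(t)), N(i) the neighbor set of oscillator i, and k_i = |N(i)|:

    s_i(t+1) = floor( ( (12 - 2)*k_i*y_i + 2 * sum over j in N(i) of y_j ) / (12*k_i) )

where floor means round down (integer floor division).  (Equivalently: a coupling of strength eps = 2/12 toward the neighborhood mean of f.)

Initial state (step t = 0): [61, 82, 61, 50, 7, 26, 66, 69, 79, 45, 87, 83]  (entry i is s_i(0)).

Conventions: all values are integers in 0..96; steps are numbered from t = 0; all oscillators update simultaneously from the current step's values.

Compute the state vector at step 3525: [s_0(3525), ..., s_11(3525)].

Answer: [79, 79, 79, 79, 23, 23, 79, 79, 79, 79, 79, 79]
Key observation: The state at step 8, [21, 21, 21, 21, 36, 36, 21, 21, 21, 21, 21, 21], reappears at step 11: the system is in a cycle of period 3 from step 8 on.  Therefore the state at step 3525 equals the state at step 8 + ((3525 - 8) mod 3) = 9, which is [79, 79, 79, 79, 23, 23, 79, 79, 79, 79, 79, 79].

Derivation:
t=0: [61, 82, 61, 50, 7, 26, 66, 69, 79, 45, 87, 83]
t=1: [38, 40, 38, 37, 53, 82, 39, 39, 39, 32, 40, 40]
t=2: [17, 20, 17, 16, 33, 36, 19, 19, 19, 8, 20, 20]
t=3: [72, 77, 72, 71, 17, 22, 75, 75, 75, 59, 77, 77]
t=4: [40, 40, 40, 39, 68, 76, 40, 40, 40, 38, 40, 40]
t=5: [21, 21, 21, 19, 35, 36, 21, 21, 21, 18, 21, 21]
t=6: [79, 79, 79, 76, 21, 23, 79, 79, 79, 74, 79, 79]
t=7: [40, 40, 40, 40, 75, 78, 40, 40, 40, 40, 40, 40]
t=8: [21, 21, 21, 21, 36, 36, 21, 21, 21, 21, 21, 21]
t=9: [79, 79, 79, 79, 23, 23, 79, 79, 79, 79, 79, 79]
t=10: [40, 40, 40, 40, 78, 78, 40, 40, 40, 40, 40, 40]
t=11: [21, 21, 21, 21, 36, 36, 21, 21, 21, 21, 21, 21]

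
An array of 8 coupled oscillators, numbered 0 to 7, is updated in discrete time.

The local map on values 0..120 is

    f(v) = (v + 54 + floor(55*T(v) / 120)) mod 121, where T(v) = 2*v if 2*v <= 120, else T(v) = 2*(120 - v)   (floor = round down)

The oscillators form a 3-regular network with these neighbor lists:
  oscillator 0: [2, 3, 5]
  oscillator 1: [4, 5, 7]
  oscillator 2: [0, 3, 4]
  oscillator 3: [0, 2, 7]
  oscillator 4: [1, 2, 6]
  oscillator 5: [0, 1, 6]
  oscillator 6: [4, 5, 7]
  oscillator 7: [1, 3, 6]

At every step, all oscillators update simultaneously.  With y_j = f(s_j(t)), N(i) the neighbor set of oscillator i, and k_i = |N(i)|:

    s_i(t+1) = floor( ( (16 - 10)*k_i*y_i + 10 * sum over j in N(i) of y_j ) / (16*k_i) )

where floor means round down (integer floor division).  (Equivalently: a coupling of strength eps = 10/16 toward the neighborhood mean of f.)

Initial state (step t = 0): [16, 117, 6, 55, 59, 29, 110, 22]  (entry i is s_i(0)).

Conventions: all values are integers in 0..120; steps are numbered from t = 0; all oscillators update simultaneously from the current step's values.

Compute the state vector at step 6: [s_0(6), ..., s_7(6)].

Answer: [28, 28, 28, 28, 28, 28, 28, 28]

Derivation:
t=0: [16, 117, 6, 55, 59, 29, 110, 22]
t=1: [75, 71, 59, 65, 52, 80, 71, 65]
t=2: [48, 44, 44, 47, 41, 48, 44, 48]
t=3: [22, 19, 18, 22, 14, 21, 19, 21]
t=4: [93, 89, 89, 93, 85, 92, 89, 92]
t=5: [50, 50, 50, 50, 50, 50, 50, 50]
t=6: [28, 28, 28, 28, 28, 28, 28, 28]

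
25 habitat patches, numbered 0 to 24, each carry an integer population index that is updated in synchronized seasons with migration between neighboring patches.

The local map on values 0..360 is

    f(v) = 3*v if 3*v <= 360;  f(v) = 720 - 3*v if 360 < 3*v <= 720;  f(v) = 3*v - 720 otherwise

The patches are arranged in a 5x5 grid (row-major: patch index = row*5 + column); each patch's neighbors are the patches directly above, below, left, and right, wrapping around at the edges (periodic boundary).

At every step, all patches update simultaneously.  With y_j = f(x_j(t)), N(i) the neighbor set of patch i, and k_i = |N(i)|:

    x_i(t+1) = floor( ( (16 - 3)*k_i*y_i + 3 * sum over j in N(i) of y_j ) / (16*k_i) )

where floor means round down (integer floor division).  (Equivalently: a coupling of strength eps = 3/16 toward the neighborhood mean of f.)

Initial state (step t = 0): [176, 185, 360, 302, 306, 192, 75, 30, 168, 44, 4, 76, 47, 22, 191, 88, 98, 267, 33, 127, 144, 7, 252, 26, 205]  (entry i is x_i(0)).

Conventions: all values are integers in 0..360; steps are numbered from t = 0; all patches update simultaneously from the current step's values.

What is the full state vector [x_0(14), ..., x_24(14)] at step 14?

Simulating step by step:
t=0: [176, 185, 360, 302, 306, 192, 75, 30, 168, 44, 4, 76, 47, 22, 191, 88, 98, 267, 33, 127, 144, 7, 252, 26, 205]
t=1: [193, 171, 314, 191, 189, 143, 212, 117, 197, 140, 46, 216, 136, 81, 145, 258, 266, 92, 106, 304, 261, 53, 54, 83, 127]
t=2: [148, 196, 221, 154, 167, 267, 111, 320, 153, 283, 145, 87, 297, 246, 272, 65, 89, 265, 303, 202, 83, 153, 174, 247, 306]
t=3: [256, 150, 85, 235, 218, 113, 304, 233, 242, 135, 261, 261, 166, 48, 103, 201, 254, 99, 164, 124, 245, 251, 180, 56, 189]
t=4: [71, 244, 229, 35, 78, 304, 188, 48, 28, 289, 90, 75, 204, 152, 291, 117, 58, 272, 230, 320, 28, 50, 181, 163, 152]
t=5: [197, 35, 47, 112, 224, 192, 153, 134, 99, 150, 262, 216, 121, 232, 167, 321, 179, 100, 63, 232, 114, 142, 167, 214, 251]
t=6: [134, 123, 160, 299, 75, 151, 242, 307, 285, 252, 85, 99, 323, 69, 195, 226, 191, 288, 173, 51, 310, 278, 216, 99, 49]
t=7: [307, 316, 232, 185, 214, 245, 57, 192, 138, 64, 241, 272, 242, 201, 140, 69, 147, 148, 200, 148, 199, 129, 95, 269, 160]
t=8: [184, 219, 58, 157, 100, 38, 161, 140, 277, 188, 31, 99, 34, 129, 271, 200, 269, 256, 132, 264, 145, 313, 265, 108, 221]
t=9: [172, 88, 173, 244, 273, 123, 228, 273, 138, 155, 104, 265, 128, 300, 106, 122, 102, 66, 299, 86, 258, 201, 96, 296, 92]
t=10: [201, 240, 194, 46, 115, 323, 66, 121, 274, 257, 304, 107, 298, 199, 305, 331, 283, 212, 181, 262, 88, 137, 266, 171, 251]
t=11: [135, 35, 138, 149, 296, 228, 204, 318, 114, 83, 204, 293, 182, 130, 178, 252, 151, 94, 166, 85, 248, 273, 97, 188, 68]
t=12: [271, 124, 290, 267, 185, 65, 112, 233, 328, 236, 107, 159, 188, 311, 195, 59, 243, 273, 228, 237, 50, 112, 275, 173, 194]
t=13: [115, 325, 147, 102, 149, 194, 310, 59, 229, 45, 295, 235, 153, 200, 135, 166, 47, 94, 53, 30, 156, 301, 122, 180, 136]
t=14: [323, 254, 277, 284, 273, 152, 198, 180, 61, 145, 166, 48, 239, 133, 279, 210, 147, 272, 160, 120, 254, 195, 330, 199, 290]

Answer: [323, 254, 277, 284, 273, 152, 198, 180, 61, 145, 166, 48, 239, 133, 279, 210, 147, 272, 160, 120, 254, 195, 330, 199, 290]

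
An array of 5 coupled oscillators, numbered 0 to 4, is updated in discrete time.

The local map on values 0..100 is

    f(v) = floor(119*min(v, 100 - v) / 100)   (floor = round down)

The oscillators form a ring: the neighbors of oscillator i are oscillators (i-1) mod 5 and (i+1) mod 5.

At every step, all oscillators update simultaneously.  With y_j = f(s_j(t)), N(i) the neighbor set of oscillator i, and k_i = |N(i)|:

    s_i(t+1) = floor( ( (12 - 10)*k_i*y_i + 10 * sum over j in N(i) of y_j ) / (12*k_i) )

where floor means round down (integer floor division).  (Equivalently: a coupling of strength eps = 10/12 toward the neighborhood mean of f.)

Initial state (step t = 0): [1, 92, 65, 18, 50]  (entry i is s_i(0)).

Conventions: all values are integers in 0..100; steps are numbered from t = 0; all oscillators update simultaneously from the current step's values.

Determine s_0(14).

Answer: s_0(14) = 55

Derivation:
t=0: [1, 92, 65, 18, 50]
t=1: [28, 19, 19, 45, 19]
t=2: [23, 26, 34, 27, 39]
t=3: [36, 32, 32, 41, 32]
t=4: [38, 39, 42, 39, 43]
t=5: [47, 46, 46, 49, 46]
t=6: [54, 54, 55, 54, 56]
t=7: [53, 53, 53, 52, 53]
t=8: [55, 55, 55, 55, 55]
t=9: [53, 53, 53, 53, 53]
t=10: [55, 55, 55, 55, 55]
t=11: [53, 53, 53, 53, 53]
t=12: [55, 55, 55, 55, 55]
t=13: [53, 53, 53, 53, 53]
t=14: [55, 55, 55, 55, 55]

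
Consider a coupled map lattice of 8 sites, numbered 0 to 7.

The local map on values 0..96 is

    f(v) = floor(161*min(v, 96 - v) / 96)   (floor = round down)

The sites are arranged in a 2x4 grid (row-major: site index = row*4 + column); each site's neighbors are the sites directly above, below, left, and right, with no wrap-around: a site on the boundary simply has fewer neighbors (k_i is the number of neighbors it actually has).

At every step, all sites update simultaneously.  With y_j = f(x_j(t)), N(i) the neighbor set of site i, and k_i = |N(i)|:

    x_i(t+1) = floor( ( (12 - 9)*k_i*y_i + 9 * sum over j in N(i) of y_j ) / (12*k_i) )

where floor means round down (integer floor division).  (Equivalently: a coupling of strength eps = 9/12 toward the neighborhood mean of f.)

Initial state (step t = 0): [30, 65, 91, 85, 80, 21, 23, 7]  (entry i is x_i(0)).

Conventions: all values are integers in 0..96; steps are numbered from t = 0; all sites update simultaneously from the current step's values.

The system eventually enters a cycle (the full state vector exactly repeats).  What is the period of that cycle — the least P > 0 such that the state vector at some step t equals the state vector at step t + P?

Answer: 4
Key observation: The state at step 33, [41, 47, 61, 72, 41, 47, 61, 72], reappears at step 37 — and no state repeats earlier — so the cycle the system enters has period 4.

Derivation:
t=0: [30, 65, 91, 85, 80, 21, 23, 7]
t=1: [41, 36, 28, 11, 38, 37, 23, 23]
t=2: [63, 59, 40, 36, 64, 55, 46, 30]
t=3: [56, 63, 66, 58, 59, 65, 65, 63]
t=4: [60, 55, 54, 55, 59, 54, 51, 56]
t=5: [63, 67, 70, 68, 64, 68, 70, 70]
t=6: [51, 48, 45, 43, 51, 47, 43, 44]
t=7: [76, 77, 74, 73, 76, 76, 74, 72]
t=8: [32, 33, 35, 38, 33, 33, 36, 37]
t=9: [54, 55, 59, 60, 54, 56, 58, 61]
t=10: [69, 66, 63, 60, 68, 67, 62, 60]
t=11: [47, 49, 55, 58, 46, 50, 55, 58]
t=12: [77, 75, 69, 64, 77, 75, 69, 64]
t=13: [32, 36, 44, 50, 32, 36, 44, 50]
t=14: [55, 61, 70, 75, 55, 61, 70, 75]
t=15: [64, 56, 44, 38, 64, 56, 44, 38]
t=16: [58, 65, 69, 66, 58, 65, 69, 66]
t=17: [58, 52, 47, 48, 58, 52, 47, 48]
t=18: [66, 71, 77, 79, 66, 71, 77, 79]
t=19: [46, 40, 32, 29, 46, 40, 32, 29]
t=20: [73, 66, 55, 49, 73, 66, 55, 49]
t=21: [42, 51, 66, 74, 42, 51, 66, 74]
t=22: [71, 67, 52, 41, 71, 67, 52, 41]
t=23: [43, 52, 65, 69, 43, 52, 65, 69]
t=24: [72, 67, 55, 47, 72, 67, 55, 47]
t=25: [43, 51, 65, 74, 43, 51, 65, 74]
t=26: [73, 68, 53, 41, 73, 68, 53, 41]
t=27: [41, 50, 64, 69, 41, 50, 64, 69]
t=28: [71, 68, 57, 48, 71, 68, 57, 48]
t=29: [42, 49, 64, 74, 42, 49, 64, 74]
t=30: [73, 69, 55, 42, 73, 69, 55, 42]
t=31: [40, 49, 62, 69, 40, 49, 62, 69]
t=32: [71, 70, 59, 49, 71, 70, 59, 49]
t=33: [41, 47, 61, 72, 41, 47, 61, 72]
t=34: [71, 70, 58, 46, 71, 70, 58, 46]
t=35: [41, 47, 61, 71, 41, 47, 61, 71]
t=36: [71, 70, 58, 47, 71, 70, 58, 47]
t=37: [41, 47, 61, 72, 41, 47, 61, 72]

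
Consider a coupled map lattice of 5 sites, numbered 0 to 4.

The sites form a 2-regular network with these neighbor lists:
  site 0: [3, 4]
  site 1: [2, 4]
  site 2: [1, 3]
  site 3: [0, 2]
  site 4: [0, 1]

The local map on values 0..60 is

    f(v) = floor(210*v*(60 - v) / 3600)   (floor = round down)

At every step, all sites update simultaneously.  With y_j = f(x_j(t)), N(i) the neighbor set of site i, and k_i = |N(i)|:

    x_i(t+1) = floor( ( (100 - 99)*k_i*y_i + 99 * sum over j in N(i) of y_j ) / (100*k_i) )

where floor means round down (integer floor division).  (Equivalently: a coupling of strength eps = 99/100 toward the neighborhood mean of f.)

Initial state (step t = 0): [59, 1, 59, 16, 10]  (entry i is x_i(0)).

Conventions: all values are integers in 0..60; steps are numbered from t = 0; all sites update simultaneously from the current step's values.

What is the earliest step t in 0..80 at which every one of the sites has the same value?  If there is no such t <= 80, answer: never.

Simulating step by step:
t=0: [59, 1, 59, 16, 10]  (not all equal)
t=1: [34, 15, 21, 3, 3]  (not all equal)
t=2: [9, 28, 24, 48, 44]  (not all equal)
t=3: [36, 45, 42, 37, 39]  (not all equal)
t=4: [48, 45, 44, 47, 44]  (not all equal)
t=5: [37, 40, 37, 36, 36]  (not all equal)
t=6: [49, 49, 48, 49, 47]  (not all equal)
t=7: [32, 33, 31, 31, 31]  (not all equal)
t=8: [52, 51, 51, 52, 51]  (not all equal)
t=9: [24, 26, 25, 24, 25]  (not all equal)
t=10: [50, 51, 50, 50, 50]  (not all equal)
t=11: [29, 28, 27, 29, 27]  (not all equal)
t=12: [51, 51, 51, 51, 51]  (all equal)

Answer: 12
Key observation: Synchronization is absorbing here: once all sites are equal they stay equal, and step 12 is the first all-equal step.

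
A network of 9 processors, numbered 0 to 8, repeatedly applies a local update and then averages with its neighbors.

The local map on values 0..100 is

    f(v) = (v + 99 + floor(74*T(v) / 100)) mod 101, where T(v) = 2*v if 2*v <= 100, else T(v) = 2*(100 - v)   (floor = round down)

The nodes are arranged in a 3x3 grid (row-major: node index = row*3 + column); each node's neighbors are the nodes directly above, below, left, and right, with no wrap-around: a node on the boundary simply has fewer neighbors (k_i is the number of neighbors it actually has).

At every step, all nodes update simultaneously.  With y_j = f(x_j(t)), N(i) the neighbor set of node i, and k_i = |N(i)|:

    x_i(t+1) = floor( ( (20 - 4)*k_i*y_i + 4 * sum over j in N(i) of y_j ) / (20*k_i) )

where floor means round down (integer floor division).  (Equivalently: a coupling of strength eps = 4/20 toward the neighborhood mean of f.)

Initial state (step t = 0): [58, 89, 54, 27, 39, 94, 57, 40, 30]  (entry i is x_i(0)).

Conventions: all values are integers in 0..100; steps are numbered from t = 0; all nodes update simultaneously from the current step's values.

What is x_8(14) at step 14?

Answer: x_8(14) = 31

Derivation:
t=0: [58, 89, 54, 27, 39, 94, 57, 40, 30]
t=1: [20, 10, 25, 59, 88, 92, 29, 89, 77]
t=2: [41, 24, 50, 20, 3, 4, 57, 6, 6]
t=3: [89, 53, 23, 45, 10, 8, 19, 11, 11]
t=4: [4, 20, 47, 11, 21, 20, 39, 26, 24]
t=5: [12, 42, 19, 30, 49, 45, 83, 63, 56]
t=6: [28, 6, 36, 60, 19, 11, 12, 13, 16]
t=7: [56, 22, 73, 22, 40, 31, 26, 31, 35]
t=8: [24, 49, 19, 53, 90, 71, 62, 75, 82]
t=9: [49, 21, 38, 20, 3, 11, 14, 8, 5]
t=10: [24, 47, 81, 41, 10, 27, 32, 16, 12]
t=11: [56, 16, 12, 89, 28, 54, 75, 38, 31]
t=12: [18, 37, 27, 7, 61, 26, 16, 83, 70]
t=13: [44, 79, 66, 18, 20, 55, 31, 8, 15]
t=14: [9, 10, 12, 42, 41, 20, 65, 24, 31]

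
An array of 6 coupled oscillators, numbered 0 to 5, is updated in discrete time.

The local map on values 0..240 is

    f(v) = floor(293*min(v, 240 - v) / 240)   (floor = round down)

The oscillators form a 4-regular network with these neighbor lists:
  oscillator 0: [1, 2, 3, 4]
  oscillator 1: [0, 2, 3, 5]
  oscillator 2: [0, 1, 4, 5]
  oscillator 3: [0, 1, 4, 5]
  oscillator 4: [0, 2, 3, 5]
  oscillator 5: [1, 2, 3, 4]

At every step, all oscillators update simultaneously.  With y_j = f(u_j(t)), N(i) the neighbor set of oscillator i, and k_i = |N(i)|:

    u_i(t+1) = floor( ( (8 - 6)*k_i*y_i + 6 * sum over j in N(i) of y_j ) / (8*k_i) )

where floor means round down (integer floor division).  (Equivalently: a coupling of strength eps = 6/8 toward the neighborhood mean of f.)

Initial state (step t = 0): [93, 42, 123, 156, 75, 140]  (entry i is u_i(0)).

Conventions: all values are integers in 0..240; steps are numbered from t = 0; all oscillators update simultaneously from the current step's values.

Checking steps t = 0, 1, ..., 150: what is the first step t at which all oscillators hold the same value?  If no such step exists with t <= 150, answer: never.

Answer: 4
Key observation: Synchronization is absorbing here: once all oscillators are equal they stay equal, and step 4 is the first all-equal step.

Derivation:
t=0: [93, 42, 123, 156, 75, 140]  (not all equal)
t=1: [100, 102, 106, 96, 112, 102]  (not all equal)
t=2: [125, 123, 127, 124, 126, 125]  (not all equal)
t=3: [139, 140, 139, 140, 139, 139]  (not all equal)
t=4: [122, 122, 122, 122, 122, 122]  (all equal)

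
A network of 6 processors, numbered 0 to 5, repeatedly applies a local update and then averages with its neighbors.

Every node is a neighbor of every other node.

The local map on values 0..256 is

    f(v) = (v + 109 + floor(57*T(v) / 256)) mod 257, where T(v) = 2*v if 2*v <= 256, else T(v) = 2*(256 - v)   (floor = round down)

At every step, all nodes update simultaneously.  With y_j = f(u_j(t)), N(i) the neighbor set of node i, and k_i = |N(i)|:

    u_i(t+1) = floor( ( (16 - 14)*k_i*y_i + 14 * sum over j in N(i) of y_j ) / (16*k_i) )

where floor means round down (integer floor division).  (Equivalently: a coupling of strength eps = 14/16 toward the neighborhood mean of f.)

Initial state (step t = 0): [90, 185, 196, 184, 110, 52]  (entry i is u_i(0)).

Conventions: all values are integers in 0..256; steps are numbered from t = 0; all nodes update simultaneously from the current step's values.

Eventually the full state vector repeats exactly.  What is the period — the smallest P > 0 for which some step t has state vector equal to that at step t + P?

Simulating step by step:
t=0: [90, 185, 196, 184, 110, 52]
t=1: [100, 109, 108, 109, 112, 103]
t=2: [38, 50, 50, 50, 50, 51]
t=3: [178, 178, 178, 178, 178, 177]
t=4: [64, 64, 64, 64, 64, 64]
t=5: [201, 201, 201, 201, 201, 201]
t=6: [77, 77, 77, 77, 77, 77]
t=7: [220, 220, 220, 220, 220, 220]
t=8: [88, 88, 88, 88, 88, 88]
t=9: [236, 236, 236, 236, 236, 236]
t=10: [96, 96, 96, 96, 96, 96]
t=11: [247, 247, 247, 247, 247, 247]
t=12: [103, 103, 103, 103, 103, 103]
t=13: [0, 0, 0, 0, 0, 0]
t=14: [109, 109, 109, 109, 109, 109]
t=15: [9, 9, 9, 9, 9, 9]
t=16: [122, 122, 122, 122, 122, 122]
t=17: [28, 28, 28, 28, 28, 28]
t=18: [149, 149, 149, 149, 149, 149]
t=19: [48, 48, 48, 48, 48, 48]
t=20: [178, 178, 178, 178, 178, 178]
t=21: [64, 64, 64, 64, 64, 64]

Answer: 17
Key observation: The state at step 4, [64, 64, 64, 64, 64, 64], reappears at step 21 — and no state repeats earlier — so the cycle the system enters has period 17.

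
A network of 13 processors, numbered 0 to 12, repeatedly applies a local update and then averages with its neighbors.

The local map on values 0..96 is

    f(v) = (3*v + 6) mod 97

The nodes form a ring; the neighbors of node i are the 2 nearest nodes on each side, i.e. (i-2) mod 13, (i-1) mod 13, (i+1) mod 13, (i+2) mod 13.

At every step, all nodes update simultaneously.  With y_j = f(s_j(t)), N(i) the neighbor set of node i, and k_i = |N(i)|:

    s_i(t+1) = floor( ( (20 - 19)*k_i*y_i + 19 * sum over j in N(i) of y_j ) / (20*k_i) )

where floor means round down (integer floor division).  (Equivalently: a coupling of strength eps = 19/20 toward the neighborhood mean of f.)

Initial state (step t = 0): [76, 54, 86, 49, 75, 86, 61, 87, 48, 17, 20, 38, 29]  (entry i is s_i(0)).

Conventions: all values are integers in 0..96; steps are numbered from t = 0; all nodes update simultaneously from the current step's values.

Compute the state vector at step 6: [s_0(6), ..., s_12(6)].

Simulating step by step:
t=0: [76, 54, 86, 49, 75, 86, 61, 87, 48, 17, 20, 38, 29]
t=1: [63, 65, 51, 61, 70, 64, 59, 68, 71, 53, 56, 61, 52]
t=2: [53, 52, 32, 27, 59, 51, 20, 44, 59, 53, 63, 54, 45]
t=3: [47, 51, 72, 56, 56, 69, 68, 69, 46, 50, 63, 46, 50]
t=4: [49, 53, 64, 48, 37, 45, 39, 34, 24, 30, 50, 42, 40]
t=5: [35, 37, 46, 34, 31, 28, 37, 58, 49, 48, 59, 58, 53]
t=6: [52, 34, 13, 38, 40, 32, 55, 56, 60, 75, 66, 56, 51]

Answer: [52, 34, 13, 38, 40, 32, 55, 56, 60, 75, 66, 56, 51]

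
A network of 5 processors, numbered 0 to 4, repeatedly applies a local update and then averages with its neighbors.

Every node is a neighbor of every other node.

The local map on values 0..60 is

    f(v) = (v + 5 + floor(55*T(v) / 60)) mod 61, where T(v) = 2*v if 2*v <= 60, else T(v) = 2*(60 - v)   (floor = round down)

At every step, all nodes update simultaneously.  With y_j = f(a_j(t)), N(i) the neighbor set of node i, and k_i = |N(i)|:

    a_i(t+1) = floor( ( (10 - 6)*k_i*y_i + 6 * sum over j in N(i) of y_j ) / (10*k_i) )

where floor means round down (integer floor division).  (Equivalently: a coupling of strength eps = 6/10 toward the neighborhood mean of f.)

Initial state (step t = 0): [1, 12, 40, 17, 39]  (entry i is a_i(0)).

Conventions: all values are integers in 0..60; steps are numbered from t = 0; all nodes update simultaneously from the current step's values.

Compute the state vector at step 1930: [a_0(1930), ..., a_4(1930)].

Simulating step by step:
t=0: [1, 12, 40, 17, 39]
t=1: [22, 30, 26, 34, 26]
t=2: [15, 21, 18, 20, 18]
t=3: [36, 25, 38, 24, 38]
t=4: [20, 17, 19, 17, 19]
t=5: [33, 46, 47, 46, 47]
t=6: [19, 16, 16, 16, 16]
t=7: [53, 51, 51, 51, 51]
t=8: [10, 10, 10, 10, 10]
t=9: [33, 33, 33, 33, 33]
t=10: [26, 26, 26, 26, 26]
t=11: [17, 17, 17, 17, 17]
t=12: [53, 53, 53, 53, 53]
t=13: [9, 9, 9, 9, 9]
t=14: [30, 30, 30, 30, 30]
t=15: [29, 29, 29, 29, 29]
t=16: [26, 26, 26, 26, 26]

Answer: [26, 26, 26, 26, 26]
Key observation: The state at step 10, [26, 26, 26, 26, 26], reappears at step 16: the system is in a cycle of period 6 from step 10 on.  Therefore the state at step 1930 equals the state at step 10 + ((1930 - 10) mod 6) = 10, which is [26, 26, 26, 26, 26].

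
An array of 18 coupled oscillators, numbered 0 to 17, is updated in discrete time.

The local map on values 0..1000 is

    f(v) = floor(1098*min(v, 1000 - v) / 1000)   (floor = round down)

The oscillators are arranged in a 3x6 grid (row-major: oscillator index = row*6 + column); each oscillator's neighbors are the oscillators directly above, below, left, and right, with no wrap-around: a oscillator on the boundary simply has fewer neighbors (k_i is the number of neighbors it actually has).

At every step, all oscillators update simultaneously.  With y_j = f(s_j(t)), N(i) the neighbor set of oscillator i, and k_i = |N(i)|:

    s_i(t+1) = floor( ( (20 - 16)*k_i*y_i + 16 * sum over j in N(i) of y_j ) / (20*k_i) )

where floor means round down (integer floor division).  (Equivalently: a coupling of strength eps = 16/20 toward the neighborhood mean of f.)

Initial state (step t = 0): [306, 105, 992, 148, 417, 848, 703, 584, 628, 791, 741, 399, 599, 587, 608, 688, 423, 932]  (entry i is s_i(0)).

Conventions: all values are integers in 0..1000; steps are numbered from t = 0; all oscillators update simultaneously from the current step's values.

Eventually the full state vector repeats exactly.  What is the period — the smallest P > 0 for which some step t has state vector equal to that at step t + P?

Answer: 4
Key observation: The state at step 23, [545, 545, 545, 545, 546, 546, 545, 545, 545, 545, 546, 546, 545, 545, 545, 545, 546, 546], reappears at step 27 — and no state repeats earlier — so the cycle the system enters has period 4.

Derivation:
t=0: [306, 105, 992, 148, 417, 848, 703, 584, 628, 791, 741, 399, 599, 587, 608, 688, 423, 932]
t=1: [243, 236, 184, 217, 254, 391, 393, 351, 306, 285, 374, 227, 399, 444, 406, 367, 279, 375]
t=2: [329, 279, 262, 258, 342, 296, 376, 379, 335, 339, 311, 383, 454, 435, 415, 363, 387, 304]
t=3: [359, 344, 312, 332, 328, 383, 422, 395, 379, 352, 386, 350, 455, 460, 422, 413, 370, 404]
t=4: [414, 387, 376, 362, 393, 381, 446, 438, 408, 408, 391, 419, 487, 473, 459, 425, 432, 404]
t=5: [456, 443, 420, 423, 417, 440, 489, 471, 457, 437, 448, 436, 510, 508, 482, 472, 451, 462]
t=6: [508, 491, 479, 465, 474, 470, 521, 516, 497, 490, 480, 490, 538, 530, 521, 504, 503, 490]
t=7: [533, 533, 530, 524, 518, 526, 525, 531, 532, 532, 533, 529, 517, 520, 533, 537, 538, 540]
t=8: [515, 513, 515, 519, 520, 522, 519, 517, 513, 513, 515, 513, 525, 520, 515, 510, 508, 510]
t=9: [531, 531, 532, 530, 527, 529, 527, 530, 532, 533, 533, 531, 526, 527, 532, 535, 536, 537]
t=10: [516, 514, 514, 514, 515, 516, 517, 516, 513, 512, 513, 512, 519, 516, 513, 511, 509, 510]
t=11: [531, 531, 533, 533, 532, 533, 530, 531, 533, 534, 535, 534, 530, 531, 533, 536, 536, 537]
t=12: [514, 513, 512, 512, 511, 512, 514, 514, 512, 510, 510, 510, 515, 514, 511, 510, 509, 509]
t=13: [533, 533, 534, 536, 536, 536, 532, 533, 535, 536, 537, 537, 532, 533, 535, 537, 538, 538]
t=14: [512, 511, 510, 509, 508, 508, 512, 511, 510, 508, 508, 508, 512, 511, 510, 508, 507, 507]
t=15: [535, 536, 537, 539, 539, 540, 535, 536, 538, 539, 540, 540, 535, 536, 538, 539, 540, 540]
t=16: [509, 509, 507, 506, 505, 505, 509, 508, 507, 506, 505, 505, 509, 508, 507, 506, 505, 505]
t=17: [539, 539, 540, 542, 542, 543, 539, 539, 541, 542, 542, 543, 539, 540, 541, 542, 542, 543]
t=18: [506, 505, 503, 502, 501, 501, 506, 505, 503, 502, 501, 501, 505, 505, 503, 502, 501, 501]
t=19: [542, 543, 544, 546, 546, 547, 542, 543, 544, 546, 546, 547, 542, 543, 544, 546, 546, 547]
t=20: [501, 501, 499, 498, 497, 497, 501, 501, 499, 498, 497, 497, 501, 501, 499, 498, 497, 497]
t=21: [547, 547, 546, 546, 545, 545, 547, 547, 546, 546, 545, 545, 547, 547, 546, 546, 545, 545]
t=22: [497, 497, 497, 498, 498, 499, 497, 497, 497, 498, 498, 499, 497, 497, 497, 498, 498, 499]
t=23: [545, 545, 545, 545, 546, 546, 545, 545, 545, 545, 546, 546, 545, 545, 545, 545, 546, 546]
t=24: [499, 499, 499, 498, 498, 498, 499, 499, 499, 498, 498, 498, 499, 499, 499, 498, 498, 498]
t=25: [547, 547, 546, 546, 546, 546, 547, 547, 546, 546, 546, 546, 547, 547, 546, 546, 546, 546]
t=26: [497, 497, 497, 498, 498, 498, 497, 497, 497, 498, 498, 498, 497, 497, 497, 498, 498, 498]
t=27: [545, 545, 545, 545, 546, 546, 545, 545, 545, 545, 546, 546, 545, 545, 545, 545, 546, 546]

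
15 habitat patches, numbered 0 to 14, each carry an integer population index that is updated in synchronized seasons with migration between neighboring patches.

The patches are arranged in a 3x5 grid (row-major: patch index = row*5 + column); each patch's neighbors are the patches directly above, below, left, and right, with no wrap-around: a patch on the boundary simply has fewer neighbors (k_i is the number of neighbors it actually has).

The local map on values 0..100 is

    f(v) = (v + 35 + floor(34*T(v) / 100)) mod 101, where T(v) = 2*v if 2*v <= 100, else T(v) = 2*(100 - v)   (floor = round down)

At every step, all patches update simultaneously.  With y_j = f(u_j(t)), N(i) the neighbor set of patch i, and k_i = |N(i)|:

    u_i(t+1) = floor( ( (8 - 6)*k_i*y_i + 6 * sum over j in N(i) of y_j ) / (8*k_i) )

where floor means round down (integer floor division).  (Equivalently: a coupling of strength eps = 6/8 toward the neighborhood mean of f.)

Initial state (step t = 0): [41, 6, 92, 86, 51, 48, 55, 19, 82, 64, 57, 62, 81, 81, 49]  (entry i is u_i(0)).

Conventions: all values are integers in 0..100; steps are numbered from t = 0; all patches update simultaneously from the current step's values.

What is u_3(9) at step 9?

Answer: u_3(9) = 26

Derivation:
t=0: [41, 6, 92, 86, 51, 48, 55, 19, 82, 64, 57, 62, 81, 81, 49]
t=1: [22, 24, 42, 26, 23, 13, 32, 36, 34, 21, 18, 21, 35, 24, 22]
t=2: [66, 59, 63, 61, 73, 70, 77, 75, 82, 76, 63, 79, 83, 82, 72]
t=3: [22, 22, 22, 24, 23, 23, 24, 26, 25, 26, 24, 25, 27, 27, 26]
t=4: [71, 72, 73, 74, 75, 73, 74, 76, 77, 76, 75, 76, 78, 78, 78]
t=5: [24, 24, 25, 25, 25, 25, 25, 25, 25, 26, 25, 25, 26, 26, 26]
t=6: [75, 76, 76, 77, 77, 76, 76, 77, 77, 77, 77, 77, 77, 77, 78]
t=7: [26, 26, 26, 26, 26, 26, 26, 26, 26, 26, 26, 26, 26, 26, 26]
t=8: [78, 78, 78, 78, 78, 78, 78, 78, 78, 78, 78, 78, 78, 78, 78]
t=9: [26, 26, 26, 26, 26, 26, 26, 26, 26, 26, 26, 26, 26, 26, 26]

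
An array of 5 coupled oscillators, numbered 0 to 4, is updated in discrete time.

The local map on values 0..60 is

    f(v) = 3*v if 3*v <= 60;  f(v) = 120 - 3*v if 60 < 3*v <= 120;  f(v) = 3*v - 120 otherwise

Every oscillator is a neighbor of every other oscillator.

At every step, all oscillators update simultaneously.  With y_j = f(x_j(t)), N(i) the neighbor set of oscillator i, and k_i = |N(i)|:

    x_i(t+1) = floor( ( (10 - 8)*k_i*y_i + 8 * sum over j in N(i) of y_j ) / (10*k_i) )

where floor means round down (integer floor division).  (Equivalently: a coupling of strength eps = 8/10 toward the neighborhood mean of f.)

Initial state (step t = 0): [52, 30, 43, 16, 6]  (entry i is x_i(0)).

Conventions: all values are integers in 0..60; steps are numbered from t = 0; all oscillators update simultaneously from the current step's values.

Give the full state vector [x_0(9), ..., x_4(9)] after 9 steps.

Simulating step by step:
t=0: [52, 30, 43, 16, 6]
t=1: [28, 28, 28, 28, 28]
t=2: [36, 36, 36, 36, 36]
t=3: [12, 12, 12, 12, 12]
t=4: [36, 36, 36, 36, 36]
t=5: [12, 12, 12, 12, 12]
t=6: [36, 36, 36, 36, 36]
t=7: [12, 12, 12, 12, 12]
t=8: [36, 36, 36, 36, 36]
t=9: [12, 12, 12, 12, 12]

Answer: [12, 12, 12, 12, 12]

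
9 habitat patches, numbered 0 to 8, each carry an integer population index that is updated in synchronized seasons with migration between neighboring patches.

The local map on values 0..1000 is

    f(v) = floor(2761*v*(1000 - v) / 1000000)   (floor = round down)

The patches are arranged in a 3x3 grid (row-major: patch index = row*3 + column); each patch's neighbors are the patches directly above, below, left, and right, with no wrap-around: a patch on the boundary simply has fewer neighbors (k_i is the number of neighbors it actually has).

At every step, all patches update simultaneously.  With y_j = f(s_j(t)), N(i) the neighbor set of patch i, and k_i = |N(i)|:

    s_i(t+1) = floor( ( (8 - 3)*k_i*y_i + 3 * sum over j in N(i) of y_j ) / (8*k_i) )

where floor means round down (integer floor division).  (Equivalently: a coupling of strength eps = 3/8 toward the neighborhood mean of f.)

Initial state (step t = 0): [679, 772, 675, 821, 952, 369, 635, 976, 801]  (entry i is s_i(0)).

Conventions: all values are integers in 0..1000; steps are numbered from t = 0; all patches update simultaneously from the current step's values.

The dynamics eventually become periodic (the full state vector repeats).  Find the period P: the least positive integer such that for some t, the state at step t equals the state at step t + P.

Answer: 2
Key observation: The state at step 12, [637, 637, 637, 637, 637, 637, 637, 637, 637], reappears at step 14 — and no state repeats earlier — so the cycle the system enters has period 2.

Derivation:
t=0: [679, 772, 675, 821, 952, 369, 635, 976, 801]
t=1: [542, 469, 589, 423, 228, 547, 487, 190, 407]
t=2: [683, 659, 674, 653, 534, 654, 636, 495, 624]
t=3: [606, 623, 612, 631, 669, 632, 645, 677, 650]
t=4: [653, 645, 651, 639, 619, 638, 628, 610, 625]
t=5: [628, 632, 629, 637, 646, 638, 645, 652, 646]
t=6: [643, 641, 642, 637, 632, 636, 632, 628, 631]
t=7: [634, 635, 635, 638, 640, 639, 641, 643, 642]
t=8: [639, 638, 638, 637, 636, 636, 635, 633, 634]
t=9: [636, 637, 637, 638, 638, 638, 639, 640, 640]
t=10: [638, 638, 637, 637, 637, 637, 636, 636, 636]
t=11: [637, 637, 637, 638, 638, 638, 638, 638, 638]
t=12: [637, 637, 637, 637, 637, 637, 637, 637, 637]
t=13: [638, 638, 638, 638, 638, 638, 638, 638, 638]
t=14: [637, 637, 637, 637, 637, 637, 637, 637, 637]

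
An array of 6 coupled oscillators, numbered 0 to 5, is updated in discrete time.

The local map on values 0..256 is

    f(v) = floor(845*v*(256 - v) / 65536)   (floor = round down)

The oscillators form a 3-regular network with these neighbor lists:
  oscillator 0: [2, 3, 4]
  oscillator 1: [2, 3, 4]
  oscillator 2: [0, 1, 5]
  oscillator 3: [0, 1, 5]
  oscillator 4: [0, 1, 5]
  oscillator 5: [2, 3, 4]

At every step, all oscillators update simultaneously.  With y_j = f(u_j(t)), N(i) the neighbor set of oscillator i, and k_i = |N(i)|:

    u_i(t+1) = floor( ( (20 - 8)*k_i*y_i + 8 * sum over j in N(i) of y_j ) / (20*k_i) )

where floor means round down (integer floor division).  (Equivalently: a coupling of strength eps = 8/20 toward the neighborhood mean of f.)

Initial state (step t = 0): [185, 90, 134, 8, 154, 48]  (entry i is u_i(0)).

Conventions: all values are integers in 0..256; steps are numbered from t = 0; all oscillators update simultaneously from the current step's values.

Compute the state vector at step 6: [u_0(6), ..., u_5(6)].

Answer: [192, 189, 190, 193, 192, 194]

Derivation:
t=0: [185, 90, 134, 8, 154, 48]
t=1: [159, 173, 191, 80, 186, 135]
t=2: [186, 178, 175, 187, 179, 193]
t=3: [170, 177, 176, 166, 173, 163]
t=4: [187, 182, 183, 190, 186, 191]
t=5: [166, 170, 169, 163, 166, 162]
t=6: [192, 189, 190, 193, 192, 194]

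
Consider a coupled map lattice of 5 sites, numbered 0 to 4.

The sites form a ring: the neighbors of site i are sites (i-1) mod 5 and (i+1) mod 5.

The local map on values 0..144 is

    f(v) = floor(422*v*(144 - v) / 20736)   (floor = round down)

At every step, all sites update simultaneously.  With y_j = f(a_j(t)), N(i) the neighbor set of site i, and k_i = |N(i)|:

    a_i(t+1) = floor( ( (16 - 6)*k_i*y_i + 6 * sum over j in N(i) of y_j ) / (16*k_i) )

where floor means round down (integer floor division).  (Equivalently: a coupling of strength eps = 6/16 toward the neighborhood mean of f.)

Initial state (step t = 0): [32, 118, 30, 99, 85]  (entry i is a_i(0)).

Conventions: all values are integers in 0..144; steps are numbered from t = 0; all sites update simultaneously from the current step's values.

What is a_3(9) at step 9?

Answer: a_3(9) = 91

Derivation:
t=0: [32, 118, 30, 99, 85]
t=1: [75, 65, 71, 88, 94]
t=2: [102, 104, 103, 100, 97]
t=3: [87, 84, 85, 88, 90]
t=4: [100, 101, 101, 100, 98]
t=5: [89, 88, 88, 89, 90]
t=6: [99, 99, 99, 99, 98]
t=7: [90, 90, 90, 90, 90]
t=8: [98, 98, 98, 98, 98]
t=9: [91, 91, 91, 91, 91]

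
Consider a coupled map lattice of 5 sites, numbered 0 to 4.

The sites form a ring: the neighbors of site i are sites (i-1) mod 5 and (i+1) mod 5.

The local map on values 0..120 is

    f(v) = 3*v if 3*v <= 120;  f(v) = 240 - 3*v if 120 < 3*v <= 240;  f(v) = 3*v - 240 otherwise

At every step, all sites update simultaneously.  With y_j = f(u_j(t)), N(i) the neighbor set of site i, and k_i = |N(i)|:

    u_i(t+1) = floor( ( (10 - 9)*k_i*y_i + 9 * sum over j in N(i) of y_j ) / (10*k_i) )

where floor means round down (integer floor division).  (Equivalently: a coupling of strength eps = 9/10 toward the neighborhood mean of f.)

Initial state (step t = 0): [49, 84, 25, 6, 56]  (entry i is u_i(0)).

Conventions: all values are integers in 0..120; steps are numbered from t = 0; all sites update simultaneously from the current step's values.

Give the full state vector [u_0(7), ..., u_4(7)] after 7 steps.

Answer: [53, 75, 33, 61, 43]

Derivation:
t=0: [49, 84, 25, 6, 56]
t=1: [47, 76, 21, 67, 57]
t=2: [46, 74, 29, 63, 69]
t=3: [33, 86, 39, 59, 72]
t=4: [28, 99, 48, 69, 75]
t=5: [40, 86, 50, 53, 54]
t=6: [55, 96, 53, 83, 98]
t=7: [53, 75, 33, 61, 43]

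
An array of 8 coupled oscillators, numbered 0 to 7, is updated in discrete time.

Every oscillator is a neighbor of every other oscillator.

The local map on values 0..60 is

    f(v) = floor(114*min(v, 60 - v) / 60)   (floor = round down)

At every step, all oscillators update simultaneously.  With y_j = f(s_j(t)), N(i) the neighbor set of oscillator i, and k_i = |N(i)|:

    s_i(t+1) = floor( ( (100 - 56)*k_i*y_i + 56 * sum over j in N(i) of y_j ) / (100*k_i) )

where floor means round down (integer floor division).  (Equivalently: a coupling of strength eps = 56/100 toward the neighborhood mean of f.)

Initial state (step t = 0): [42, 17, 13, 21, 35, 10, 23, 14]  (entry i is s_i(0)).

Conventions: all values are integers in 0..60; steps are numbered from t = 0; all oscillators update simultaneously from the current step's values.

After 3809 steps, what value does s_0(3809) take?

Simulating step by step:
t=0: [42, 17, 13, 21, 35, 10, 23, 14]
t=1: [33, 32, 29, 35, 38, 27, 36, 30]
t=2: [50, 51, 51, 48, 46, 50, 48, 52]
t=3: [19, 18, 18, 20, 21, 19, 20, 17]
t=4: [35, 35, 35, 36, 37, 35, 36, 34]
t=5: [46, 46, 46, 45, 45, 46, 45, 47]
t=6: [26, 26, 26, 27, 27, 26, 27, 25]
t=7: [49, 49, 49, 50, 50, 49, 50, 48]
t=8: [19, 19, 19, 19, 19, 19, 19, 20]
t=9: [36, 36, 36, 36, 36, 36, 36, 36]
t=10: [45, 45, 45, 45, 45, 45, 45, 45]
t=11: [28, 28, 28, 28, 28, 28, 28, 28]
t=12: [53, 53, 53, 53, 53, 53, 53, 53]
t=13: [13, 13, 13, 13, 13, 13, 13, 13]
t=14: [24, 24, 24, 24, 24, 24, 24, 24]
t=15: [45, 45, 45, 45, 45, 45, 45, 45]

Answer: s_0(3809) = 24
Key observation: The state at step 10, [45, 45, 45, 45, 45, 45, 45, 45], reappears at step 15: the system is in a cycle of period 5 from step 10 on.  Therefore the state at step 3809 equals the state at step 10 + ((3809 - 10) mod 5) = 14, which is [24, 24, 24, 24, 24, 24, 24, 24].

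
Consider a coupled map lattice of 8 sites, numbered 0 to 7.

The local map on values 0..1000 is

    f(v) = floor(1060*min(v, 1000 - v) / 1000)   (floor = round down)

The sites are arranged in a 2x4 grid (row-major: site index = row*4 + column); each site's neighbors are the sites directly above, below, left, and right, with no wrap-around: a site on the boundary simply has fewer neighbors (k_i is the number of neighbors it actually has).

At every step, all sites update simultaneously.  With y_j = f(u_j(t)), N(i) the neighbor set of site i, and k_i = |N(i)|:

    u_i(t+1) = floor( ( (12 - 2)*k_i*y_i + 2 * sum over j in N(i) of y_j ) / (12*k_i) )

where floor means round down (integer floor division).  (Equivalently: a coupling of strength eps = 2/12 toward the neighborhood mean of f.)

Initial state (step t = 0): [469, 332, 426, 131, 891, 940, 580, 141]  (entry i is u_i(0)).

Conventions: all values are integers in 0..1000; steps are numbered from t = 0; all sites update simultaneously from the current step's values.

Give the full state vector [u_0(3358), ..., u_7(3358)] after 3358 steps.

Simulating step by step:
t=0: [469, 332, 426, 131, 891, 940, 580, 141]
t=1: [453, 348, 427, 165, 142, 103, 407, 172]
t=2: [443, 364, 430, 197, 174, 143, 400, 202]
t=3: [438, 380, 435, 229, 205, 181, 398, 231]
t=4: [438, 397, 443, 260, 235, 216, 400, 258]
t=5: [442, 414, 453, 291, 265, 250, 407, 285]
t=6: [449, 432, 465, 321, 294, 284, 417, 313]
t=7: [459, 451, 478, 351, 323, 318, 430, 341]
t=8: [473, 472, 494, 382, 353, 351, 446, 369]
t=9: [490, 494, 512, 412, 384, 384, 464, 398]
t=10: [510, 516, 511, 441, 416, 418, 483, 428]
t=11: [511, 509, 514, 470, 446, 450, 504, 459]
t=12: [514, 517, 514, 498, 476, 481, 519, 490]
t=13: [513, 511, 515, 525, 505, 508, 509, 518]
t=14: [516, 517, 513, 504, 523, 520, 519, 510]
t=15: [512, 511, 515, 523, 505, 508, 509, 518]
t=16: [517, 517, 514, 506, 523, 520, 519, 510]
t=17: [510, 511, 514, 522, 505, 508, 509, 518]
t=18: [519, 518, 514, 507, 523, 520, 519, 510]
t=19: [508, 510, 514, 521, 505, 508, 509, 518]
t=20: [521, 519, 515, 507, 523, 521, 519, 510]
t=21: [507, 509, 513, 521, 505, 507, 509, 518]
t=22: [522, 520, 515, 508, 523, 521, 519, 510]
t=23: [506, 508, 513, 520, 505, 507, 509, 518]
t=24: [522, 520, 516, 508, 523, 521, 519, 510]
t=25: [506, 508, 512, 520, 505, 507, 509, 518]
t=26: [522, 520, 516, 508, 523, 521, 519, 510]

Answer: [522, 520, 516, 508, 523, 521, 519, 510]
Key observation: The state at step 24, [522, 520, 516, 508, 523, 521, 519, 510], reappears at step 26: the system is in a cycle of period 2 from step 24 on.  Therefore the state at step 3358 equals the state at step 24 + ((3358 - 24) mod 2) = 24, which is [522, 520, 516, 508, 523, 521, 519, 510].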